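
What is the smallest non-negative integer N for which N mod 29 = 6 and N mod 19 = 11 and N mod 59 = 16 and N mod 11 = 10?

285163

The moduli are pairwise coprime; M = 29·19·59·11 = 357599.
M/29 = 12331; 12331 ≡ 6 (mod 29); 6·5 ≡ 1, so inverse 5.
M/19 = 18821; 18821 ≡ 11 (mod 19); 11·7 ≡ 1, so inverse 7.
M/59 = 6061; 6061 ≡ 43 (mod 59); 43·11 ≡ 1, so inverse 11.
M/11 = 32509; 32509 ≡ 4 (mod 11); 4·3 ≡ 1, so inverse 3.
N ≡ 6·12331·5 + 11·18821·7 + 16·6061·11 + 10·32509·3 = 3861153.
3861153 mod 357599 = 285163.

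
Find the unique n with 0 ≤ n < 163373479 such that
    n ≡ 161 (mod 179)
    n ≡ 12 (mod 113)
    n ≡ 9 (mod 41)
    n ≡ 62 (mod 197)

From n ≡ 161 (mod 179) write n = 161 + 179t. Substituting into n ≡ 12 (mod 113) gives 179t ≡ 77 (mod 113), and since 66⁻¹ ≡ 12 (mod 113), t ≡ 20. Hence n ≡ 161 + 179·20 = 3741 (mod 20227).
From n ≡ 3741 (mod 20227) write n = 3741 + 20227t. Substituting into n ≡ 9 (mod 41) gives 20227t ≡ 40 (mod 41), and since 14⁻¹ ≡ 3 (mod 41), t ≡ 38. Hence n ≡ 3741 + 20227·38 = 772367 (mod 829307).
From n ≡ 772367 (mod 829307) write n = 772367 + 829307t. Substituting into n ≡ 62 (mod 197) gives 829307t ≡ 132 (mod 197), and since 134⁻¹ ≡ 25 (mod 197), t ≡ 148. Hence n ≡ 772367 + 829307·148 = 123509803 (mod 163373479).

123509803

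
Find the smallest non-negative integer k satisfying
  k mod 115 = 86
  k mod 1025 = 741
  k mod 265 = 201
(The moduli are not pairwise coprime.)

621891

gcd(115, 1025) = 5 and 5 | (741 − 86), so the pair is consistent; merging gives k ≡ 8941 (mod 23575), where 23575 = lcm(115, 1025).
gcd(23575, 265) = 5 and 5 | (201 − 8941), so the pair is consistent; merging gives k ≡ 621891 (mod 1249475), where 1249475 = lcm(23575, 265).
The solution is unique modulo lcm(115, 1025, 265) = 1249475.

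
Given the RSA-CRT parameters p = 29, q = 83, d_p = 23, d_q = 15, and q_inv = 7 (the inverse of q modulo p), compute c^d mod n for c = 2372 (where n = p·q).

m₁ = c^(d_p) mod p: c ≡ 23 (mod 29), and 23^23 mod 29 = 7.
m₂ = c^(d_q) mod q: c ≡ 48 (mod 83), and 48^15 mod 83 = 12.
h = q_inv·(m₁ − m₂) mod p = 7·(7 − 12) mod 29 = 23.
m = m₂ + h·q = 12 + 23·83 = 1921.

1921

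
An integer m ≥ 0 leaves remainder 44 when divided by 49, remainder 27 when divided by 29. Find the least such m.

926

From m ≡ 44 (mod 49) write m = 44 + 49t. Substituting into m ≡ 27 (mod 29) gives 49t ≡ 12 (mod 29), and since 20⁻¹ ≡ 16 (mod 29), t ≡ 18. Hence m ≡ 44 + 49·18 = 926 (mod 1421).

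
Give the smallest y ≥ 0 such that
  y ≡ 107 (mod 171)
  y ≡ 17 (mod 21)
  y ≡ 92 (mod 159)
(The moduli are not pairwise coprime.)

Combine the congruences pairwise.
gcd(171, 21) = 3 and 3 | (17 − 107), so the pair is consistent; merging gives y ≡ 962 (mod 1197), where 1197 = lcm(171, 21).
gcd(1197, 159) = 3 and 3 | (92 − 962), so the pair is consistent; merging gives y ≡ 2159 (mod 63441), where 63441 = lcm(1197, 159).
The solution is unique modulo lcm(171, 21, 159) = 63441.

2159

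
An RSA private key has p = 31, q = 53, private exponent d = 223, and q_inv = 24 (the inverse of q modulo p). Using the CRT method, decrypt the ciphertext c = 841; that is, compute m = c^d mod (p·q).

1056

d_p = d mod (p−1) = 223 mod 30 = 13; d_q = d mod (q−1) = 15.
m₁ = c^(d_p) mod p: c ≡ 4 (mod 31), and 4^13 mod 31 = 2.
m₂ = c^(d_q) mod q: c ≡ 46 (mod 53), and 46^15 mod 53 = 49.
h = q_inv·(m₁ − m₂) mod p = 24·(2 − 49) mod 31 = 19.
m = m₂ + h·q = 49 + 19·53 = 1056.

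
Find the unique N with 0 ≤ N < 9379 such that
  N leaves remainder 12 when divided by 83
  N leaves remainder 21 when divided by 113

Combine the congruences pairwise.
From N ≡ 12 (mod 83) write N = 12 + 83t. Substituting into N ≡ 21 (mod 113) gives 83t ≡ 9 (mod 113), and since 83⁻¹ ≡ 64 (mod 113), t ≡ 11. Hence N ≡ 12 + 83·11 = 925 (mod 9379).

925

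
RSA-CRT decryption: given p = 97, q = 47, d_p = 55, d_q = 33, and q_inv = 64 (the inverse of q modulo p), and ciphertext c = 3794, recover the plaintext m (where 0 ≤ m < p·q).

2587

m₁ = c^(d_p) mod p: c ≡ 11 (mod 97), and 11^55 mod 97 = 65.
m₂ = c^(d_q) mod q: c ≡ 34 (mod 47), and 34^33 mod 47 = 2.
h = q_inv·(m₁ − m₂) mod p = 64·(65 − 2) mod 97 = 55.
m = m₂ + h·q = 2 + 55·47 = 2587.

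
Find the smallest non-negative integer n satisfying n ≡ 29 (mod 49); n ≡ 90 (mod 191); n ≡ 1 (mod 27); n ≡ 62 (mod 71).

6218668

The moduli are pairwise coprime; M = 49·191·27·71 = 17941203.
M/49 = 366147; 366147 ≡ 19 (mod 49); 19·31 ≡ 1, so inverse 31.
M/191 = 93933; 93933 ≡ 152 (mod 191); 152·142 ≡ 1, so inverse 142.
M/27 = 664489; 664489 ≡ 19 (mod 27); 19·10 ≡ 1, so inverse 10.
M/71 = 252693; 252693 ≡ 4 (mod 71); 4·18 ≡ 1, so inverse 18.
n ≡ 29·366147·31 + 90·93933·142 + 1·664489·10 + 62·252693·18 = 1818280171.
1818280171 mod 17941203 = 6218668.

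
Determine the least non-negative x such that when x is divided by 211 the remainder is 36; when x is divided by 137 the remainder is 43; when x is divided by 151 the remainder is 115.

The moduli are pairwise coprime; N = 211·137·151 = 4364957.
N/211 = 20687; 20687 ≡ 9 (mod 211); 9·47 ≡ 1, so inverse 47.
N/137 = 31861; 31861 ≡ 77 (mod 137); 77·121 ≡ 1, so inverse 121.
N/151 = 28907; 28907 ≡ 66 (mod 151); 66·135 ≡ 1, so inverse 135.
x ≡ 36·20687·47 + 43·31861·121 + 115·28907·135 = 649556362.
649556362 mod 4364957 = 3542726.

3542726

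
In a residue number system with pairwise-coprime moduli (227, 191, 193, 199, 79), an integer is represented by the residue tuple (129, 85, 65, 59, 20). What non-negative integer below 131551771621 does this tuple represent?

50485502467

The moduli are pairwise coprime; N = 227·191·193·199·79 = 131551771621.
N/227 = 579523223; 579523223 ≡ 168 (mod 227); 168·50 ≡ 1, so inverse 50.
N/191 = 688752731; 688752731 ≡ 46 (mod 191); 46·54 ≡ 1, so inverse 54.
N/193 = 681615397; 681615397 ≡ 192 (mod 193); 192·192 ≡ 1, so inverse 192.
N/199 = 661064179; 661064179 ≡ 109 (mod 199); 109·42 ≡ 1, so inverse 42.
N/79 = 1665212299; 1665212299 ≡ 55 (mod 79); 55·23 ≡ 1, so inverse 23.
x ≡ 129·579523223·50 + 85·688752731·54 + 65·681615397·192 + 59·661064179·42 + 20·1665212299·23 = 17809974671302.
17809974671302 mod 131551771621 = 50485502467.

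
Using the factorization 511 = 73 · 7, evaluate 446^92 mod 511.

137

Mod 73: 446 ≡ 8; by Fermat, exponent reduces to 92 mod 72 = 20; 8^20 ≡ 64 (mod 73).
Mod 7: 446 ≡ 5; by Fermat, exponent reduces to 92 mod 6 = 2; 5^2 ≡ 4 (mod 7).
Combine by CRT: x ≡ 64 (mod 73), x ≡ 4 (mod 7) ⇒ x ≡ 137 (mod 511).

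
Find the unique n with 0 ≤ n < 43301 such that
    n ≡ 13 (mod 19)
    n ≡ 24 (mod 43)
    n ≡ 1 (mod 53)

The moduli are pairwise coprime; M = 19·43·53 = 43301.
M/19 = 2279; 2279 ≡ 18 (mod 19); 18·18 ≡ 1, so inverse 18.
M/43 = 1007; 1007 ≡ 18 (mod 43); 18·12 ≡ 1, so inverse 12.
M/53 = 817; 817 ≡ 22 (mod 53); 22·41 ≡ 1, so inverse 41.
n ≡ 13·2279·18 + 24·1007·12 + 1·817·41 = 856799.
856799 mod 43301 = 34080.

34080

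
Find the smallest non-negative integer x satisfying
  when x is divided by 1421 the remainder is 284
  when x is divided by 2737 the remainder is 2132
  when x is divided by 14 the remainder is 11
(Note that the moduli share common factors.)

gcd(1421, 2737) = 7 and 7 | (2132 − 284), so the pair is consistent; merging gives x ≡ 494792 (mod 555611), where 555611 = lcm(1421, 2737).
gcd(555611, 14) = 7 and 7 | (11 − 494792), so the pair is consistent; merging gives x ≡ 1050403 (mod 1111222), where 1111222 = lcm(555611, 14).
The solution is unique modulo lcm(1421, 2737, 14) = 1111222.

1050403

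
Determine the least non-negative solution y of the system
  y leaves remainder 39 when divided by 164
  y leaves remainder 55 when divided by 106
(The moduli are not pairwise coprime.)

gcd(164, 106) = 2 and 2 | (55 − 39), so the pair is consistent; merging gives y ≡ 5779 (mod 8692), where 8692 = lcm(164, 106).
The solution is unique modulo lcm(164, 106) = 8692.

5779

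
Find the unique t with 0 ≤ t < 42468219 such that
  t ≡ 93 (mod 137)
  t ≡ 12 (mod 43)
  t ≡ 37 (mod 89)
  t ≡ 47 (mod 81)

The moduli are pairwise coprime; N = 137·43·89·81 = 42468219.
N/137 = 309987; 309987 ≡ 93 (mod 137); 93·28 ≡ 1, so inverse 28.
N/43 = 987633; 987633 ≡ 9 (mod 43); 9·24 ≡ 1, so inverse 24.
N/89 = 477171; 477171 ≡ 42 (mod 89); 42·53 ≡ 1, so inverse 53.
N/81 = 524299; 524299 ≡ 67 (mod 81); 67·52 ≡ 1, so inverse 52.
t ≡ 93·309987·28 + 12·987633·24 + 37·477171·53 + 47·524299·52 = 3308763539.
3308763539 mod 42468219 = 38710676.

38710676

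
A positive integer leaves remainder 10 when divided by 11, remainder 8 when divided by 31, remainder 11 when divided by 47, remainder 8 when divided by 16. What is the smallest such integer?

The moduli are pairwise coprime; M = 11·31·47·16 = 256432.
M/11 = 23312; 23312 ≡ 3 (mod 11); 3·4 ≡ 1, so inverse 4.
M/31 = 8272; 8272 ≡ 26 (mod 31); 26·6 ≡ 1, so inverse 6.
M/47 = 5456; 5456 ≡ 4 (mod 47); 4·12 ≡ 1, so inverse 12.
M/16 = 16027; 16027 ≡ 11 (mod 16); 11·3 ≡ 1, so inverse 3.
N ≡ 10·23312·4 + 8·8272·6 + 11·5456·12 + 8·16027·3 = 2434376.
2434376 mod 256432 = 126488.

126488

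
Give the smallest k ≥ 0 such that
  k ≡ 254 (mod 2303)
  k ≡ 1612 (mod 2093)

gcd(2303, 2093) = 7 and 7 | (1612 − 254), so the pair is consistent; merging gives k ≡ 336492 (mod 688597), where 688597 = lcm(2303, 2093).
The solution is unique modulo lcm(2303, 2093) = 688597.

336492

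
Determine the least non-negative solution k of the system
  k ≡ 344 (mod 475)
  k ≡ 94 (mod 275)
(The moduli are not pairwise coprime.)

3669

gcd(475, 275) = 25 and 25 | (94 − 344), so the pair is consistent; merging gives k ≡ 3669 (mod 5225), where 5225 = lcm(475, 275).
The solution is unique modulo lcm(475, 275) = 5225.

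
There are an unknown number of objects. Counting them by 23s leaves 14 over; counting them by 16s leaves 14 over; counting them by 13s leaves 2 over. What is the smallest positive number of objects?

The moduli are pairwise coprime; M = 23·16·13 = 4784.
M/23 = 208; 208 ≡ 1 (mod 23), inverse 1.
M/16 = 299; 299 ≡ 11 (mod 16); 11·3 ≡ 1, so inverse 3.
M/13 = 368; 368 ≡ 4 (mod 13); 4·10 ≡ 1, so inverse 10.
N ≡ 14·208·1 + 14·299·3 + 2·368·10 = 22830.
22830 mod 4784 = 3694.

3694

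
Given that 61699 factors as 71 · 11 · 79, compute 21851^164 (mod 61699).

Mod 71: 21851 ≡ 54; by Fermat, exponent reduces to 164 mod 70 = 24; 54^24 ≡ 25 (mod 71).
Mod 11: 21851 ≡ 5; by Fermat, exponent reduces to 164 mod 10 = 4; 5^4 ≡ 9 (mod 11).
Mod 79: 21851 ≡ 47; by Fermat, exponent reduces to 164 mod 78 = 8; 47^8 ≡ 2 (mod 79).
Combine by CRT: x ≡ 25 (mod 71), x ≡ 9 (mod 11), x ≡ 2 (mod 79) ⇒ x ≡ 16355 (mod 61699).

16355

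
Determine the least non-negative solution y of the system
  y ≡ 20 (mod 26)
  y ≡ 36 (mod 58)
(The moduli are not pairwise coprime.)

gcd(26, 58) = 2 and 2 | (36 − 20), so the pair is consistent; merging gives y ≡ 384 (mod 754), where 754 = lcm(26, 58).
The solution is unique modulo lcm(26, 58) = 754.

384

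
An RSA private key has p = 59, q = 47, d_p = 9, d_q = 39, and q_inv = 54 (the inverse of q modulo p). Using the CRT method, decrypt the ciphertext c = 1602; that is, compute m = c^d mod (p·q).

m₁ = c^(d_p) mod p: c ≡ 9 (mod 59), and 9^9 mod 59 = 57.
m₂ = c^(d_q) mod q: c ≡ 4 (mod 47), and 4^39 mod 47 = 42.
h = q_inv·(m₁ − m₂) mod p = 54·(57 − 42) mod 59 = 43.
m = m₂ + h·q = 42 + 43·47 = 2063.

2063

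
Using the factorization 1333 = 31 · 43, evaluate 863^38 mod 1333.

Mod 31: 863 ≡ 26; by Fermat, exponent reduces to 38 mod 30 = 8; 26^8 ≡ 25 (mod 31).
Mod 43: 863 ≡ 3; 3^38 ≡ 17 (mod 43).
Combine by CRT: x ≡ 25 (mod 31), x ≡ 17 (mod 43) ⇒ x ≡ 490 (mod 1333).

490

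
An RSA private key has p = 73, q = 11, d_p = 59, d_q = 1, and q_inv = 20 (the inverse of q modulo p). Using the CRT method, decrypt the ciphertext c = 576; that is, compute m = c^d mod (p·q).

m₁ = c^(d_p) mod p: c ≡ 65 (mod 73), and 65^59 mod 73 = 9.
m₂ = c^(d_q) mod q: c ≡ 4 (mod 11), and 4^1 mod 11 = 4.
h = q_inv·(m₁ − m₂) mod p = 20·(9 − 4) mod 73 = 27.
m = m₂ + h·q = 4 + 27·11 = 301.

301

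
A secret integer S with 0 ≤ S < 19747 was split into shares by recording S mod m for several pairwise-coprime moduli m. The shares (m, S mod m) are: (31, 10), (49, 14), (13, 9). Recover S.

The moduli are pairwise coprime; N = 31·49·13 = 19747.
N/31 = 637; 637 ≡ 17 (mod 31); 17·11 ≡ 1, so inverse 11.
N/49 = 403; 403 ≡ 11 (mod 49); 11·9 ≡ 1, so inverse 9.
N/13 = 1519; 1519 ≡ 11 (mod 13); 11·6 ≡ 1, so inverse 6.
S ≡ 10·637·11 + 14·403·9 + 9·1519·6 = 202874.
202874 mod 19747 = 5404.

5404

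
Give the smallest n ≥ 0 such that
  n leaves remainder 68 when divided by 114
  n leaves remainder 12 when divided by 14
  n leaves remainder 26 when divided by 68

20018

Combine the congruences pairwise.
gcd(114, 14) = 2 and 2 | (12 − 68), so the pair is consistent; merging gives n ≡ 68 (mod 798), where 798 = lcm(114, 14).
gcd(798, 68) = 2 and 2 | (26 − 68), so the pair is consistent; merging gives n ≡ 20018 (mod 27132), where 27132 = lcm(798, 68).
The solution is unique modulo lcm(114, 14, 68) = 27132.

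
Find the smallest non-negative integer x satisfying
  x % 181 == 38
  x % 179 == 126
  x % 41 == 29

From x ≡ 38 (mod 181) write x = 38 + 181t. Substituting into x ≡ 126 (mod 179) gives 181t ≡ 88 (mod 179), and since 2⁻¹ ≡ 90 (mod 179), t ≡ 44. Hence x ≡ 38 + 181·44 = 8002 (mod 32399).
From x ≡ 8002 (mod 32399) write x = 8002 + 32399t. Substituting into x ≡ 29 (mod 41) gives 32399t ≡ 22 (mod 41), and since 9⁻¹ ≡ 32 (mod 41), t ≡ 7. Hence x ≡ 8002 + 32399·7 = 234795 (mod 1328359).

234795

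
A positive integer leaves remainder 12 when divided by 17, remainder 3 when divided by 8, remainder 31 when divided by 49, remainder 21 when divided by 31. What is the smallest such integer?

109203

The moduli are pairwise coprime; N = 17·8·49·31 = 206584.
N/17 = 12152; 12152 ≡ 14 (mod 17); 14·11 ≡ 1, so inverse 11.
N/8 = 25823; 25823 ≡ 7 (mod 8); 7·7 ≡ 1, so inverse 7.
N/49 = 4216; 4216 ≡ 2 (mod 49); 2·25 ≡ 1, so inverse 25.
N/31 = 6664; 6664 ≡ 30 (mod 31); 30·30 ≡ 1, so inverse 30.
x ≡ 12·12152·11 + 3·25823·7 + 31·4216·25 + 21·6664·30 = 9612067.
9612067 mod 206584 = 109203.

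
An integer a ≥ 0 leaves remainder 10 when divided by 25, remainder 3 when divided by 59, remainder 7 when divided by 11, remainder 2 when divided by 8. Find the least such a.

From a ≡ 10 (mod 25) write a = 10 + 25t. Substituting into a ≡ 3 (mod 59) gives 25t ≡ 52 (mod 59), and since 25⁻¹ ≡ 26 (mod 59), t ≡ 54. Hence a ≡ 10 + 25·54 = 1360 (mod 1475).
From a ≡ 1360 (mod 1475) write a = 1360 + 1475t. Substituting into a ≡ 7 (mod 11) gives 1475t ≡ 0 (mod 11), and since 1⁻¹ ≡ 1 (mod 11), t ≡ 0. Hence a ≡ 1360 + 1475·0 = 1360 (mod 16225).
From a ≡ 1360 (mod 16225) write a = 1360 + 16225t. Substituting into a ≡ 2 (mod 8) gives 16225t ≡ 2 (mod 8), and since 1⁻¹ ≡ 1 (mod 8), t ≡ 2. Hence a ≡ 1360 + 16225·2 = 33810 (mod 129800).

33810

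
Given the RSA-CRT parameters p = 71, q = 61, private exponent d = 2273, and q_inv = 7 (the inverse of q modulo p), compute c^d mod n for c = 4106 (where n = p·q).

d_p = d mod (p−1) = 2273 mod 70 = 33; d_q = d mod (q−1) = 53.
m₁ = c^(d_p) mod p: c ≡ 59 (mod 71), and 59^33 mod 71 = 35.
m₂ = c^(d_q) mod q: c ≡ 19 (mod 61), and 19^53 mod 61 = 46.
h = q_inv·(m₁ − m₂) mod p = 7·(35 − 46) mod 71 = 65.
m = m₂ + h·q = 46 + 65·61 = 4011.

4011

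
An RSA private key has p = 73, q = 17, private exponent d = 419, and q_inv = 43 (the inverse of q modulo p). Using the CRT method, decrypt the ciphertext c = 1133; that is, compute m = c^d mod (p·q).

d_p = d mod (p−1) = 419 mod 72 = 59; d_q = d mod (q−1) = 3.
m₁ = c^(d_p) mod p: c ≡ 38 (mod 73), and 38^59 mod 73 = 54.
m₂ = c^(d_q) mod q: c ≡ 11 (mod 17), and 11^3 mod 17 = 5.
h = q_inv·(m₁ − m₂) mod p = 43·(54 − 5) mod 73 = 63.
m = m₂ + h·q = 5 + 63·17 = 1076.

1076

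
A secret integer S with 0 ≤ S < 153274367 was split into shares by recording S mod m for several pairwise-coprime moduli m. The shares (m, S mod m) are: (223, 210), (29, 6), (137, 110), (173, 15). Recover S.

The moduli are pairwise coprime; N = 223·29·137·173 = 153274367.
N/223 = 687329; 687329 ≡ 43 (mod 223); 43·83 ≡ 1, so inverse 83.
N/29 = 5285323; 5285323 ≡ 15 (mod 29); 15·2 ≡ 1, so inverse 2.
N/137 = 1118791; 1118791 ≡ 49 (mod 137); 49·14 ≡ 1, so inverse 14.
N/173 = 885979; 885979 ≡ 46 (mod 173); 46·79 ≡ 1, so inverse 79.
S ≡ 210·687329·83 + 6·5285323·2 + 110·1118791·14 + 15·885979·79 = 14816391601.
14816391601 mod 153274367 = 102052369.

102052369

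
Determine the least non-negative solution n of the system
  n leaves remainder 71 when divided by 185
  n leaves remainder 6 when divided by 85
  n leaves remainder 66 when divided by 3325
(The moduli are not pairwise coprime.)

Combine the congruences pairwise.
gcd(185, 85) = 5 and 5 | (6 − 71), so the pair is consistent; merging gives n ≡ 1366 (mod 3145), where 3145 = lcm(185, 85).
gcd(3145, 3325) = 5 and 5 | (66 − 1366), so the pair is consistent; merging gives n ≡ 488841 (mod 2091425), where 2091425 = lcm(3145, 3325).
The solution is unique modulo lcm(185, 85, 3325) = 2091425.

488841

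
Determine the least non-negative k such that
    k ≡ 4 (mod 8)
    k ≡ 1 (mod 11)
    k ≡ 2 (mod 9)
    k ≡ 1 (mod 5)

The moduli are pairwise coprime; N = 8·11·9·5 = 3960.
N/8 = 495; 495 ≡ 7 (mod 8); 7·7 ≡ 1, so inverse 7.
N/11 = 360; 360 ≡ 8 (mod 11); 8·7 ≡ 1, so inverse 7.
N/9 = 440; 440 ≡ 8 (mod 9); 8·8 ≡ 1, so inverse 8.
N/5 = 792; 792 ≡ 2 (mod 5); 2·3 ≡ 1, so inverse 3.
k ≡ 4·495·7 + 1·360·7 + 2·440·8 + 1·792·3 = 25796.
25796 mod 3960 = 2036.

2036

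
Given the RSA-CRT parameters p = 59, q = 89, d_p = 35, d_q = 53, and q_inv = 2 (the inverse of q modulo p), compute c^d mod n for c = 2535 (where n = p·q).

1480

m₁ = c^(d_p) mod p: c ≡ 57 (mod 59), and 57^35 mod 59 = 5.
m₂ = c^(d_q) mod q: c ≡ 43 (mod 89), and 43^53 mod 89 = 56.
h = q_inv·(m₁ − m₂) mod p = 2·(5 − 56) mod 59 = 16.
m = m₂ + h·q = 56 + 16·89 = 1480.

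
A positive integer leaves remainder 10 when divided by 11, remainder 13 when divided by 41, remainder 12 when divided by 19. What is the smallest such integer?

Combine the congruences pairwise.
From m ≡ 10 (mod 11) write m = 10 + 11t. Substituting into m ≡ 13 (mod 41) gives 11t ≡ 3 (mod 41), and since 11⁻¹ ≡ 15 (mod 41), t ≡ 4. Hence m ≡ 10 + 11·4 = 54 (mod 451).
From m ≡ 54 (mod 451) write m = 54 + 451t. Substituting into m ≡ 12 (mod 19) gives 451t ≡ 15 (mod 19), and since 14⁻¹ ≡ 15 (mod 19), t ≡ 16. Hence m ≡ 54 + 451·16 = 7270 (mod 8569).

7270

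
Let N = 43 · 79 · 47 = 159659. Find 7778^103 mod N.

132815

Mod 43: 7778 ≡ 38; by Fermat, exponent reduces to 103 mod 42 = 19; 38^19 ≡ 31 (mod 43).
Mod 79: 7778 ≡ 36; by Fermat, exponent reduces to 103 mod 78 = 25; 36^25 ≡ 16 (mod 79).
Mod 47: 7778 ≡ 23; by Fermat, exponent reduces to 103 mod 46 = 11; 23^11 ≡ 40 (mod 47).
Combine by CRT: x ≡ 31 (mod 43), x ≡ 16 (mod 79), x ≡ 40 (mod 47) ⇒ x ≡ 132815 (mod 159659).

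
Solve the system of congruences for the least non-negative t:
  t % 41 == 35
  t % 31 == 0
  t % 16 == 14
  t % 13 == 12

From t ≡ 35 (mod 41) write t = 35 + 41s. Substituting into t ≡ 0 (mod 31) gives 41s ≡ 27 (mod 31), and since 10⁻¹ ≡ 28 (mod 31), s ≡ 12. Hence t ≡ 35 + 41·12 = 527 (mod 1271).
From t ≡ 527 (mod 1271) write t = 527 + 1271s. Substituting into t ≡ 14 (mod 16) gives 1271s ≡ 15 (mod 16), and since 7⁻¹ ≡ 7 (mod 16), s ≡ 9. Hence t ≡ 527 + 1271·9 = 11966 (mod 20336).
From t ≡ 11966 (mod 20336) write t = 11966 + 20336s. Substituting into t ≡ 12 (mod 13) gives 20336s ≡ 6 (mod 13), and since 4⁻¹ ≡ 10 (mod 13), s ≡ 8. Hence t ≡ 11966 + 20336·8 = 174654 (mod 264368).

174654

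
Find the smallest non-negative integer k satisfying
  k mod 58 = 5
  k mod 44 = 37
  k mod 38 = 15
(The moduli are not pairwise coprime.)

13809

gcd(58, 44) = 2 and 2 | (37 − 5), so the pair is consistent; merging gives k ≡ 1049 (mod 1276), where 1276 = lcm(58, 44).
gcd(1276, 38) = 2 and 2 | (15 − 1049), so the pair is consistent; merging gives k ≡ 13809 (mod 24244), where 24244 = lcm(1276, 38).
The solution is unique modulo lcm(58, 44, 38) = 24244.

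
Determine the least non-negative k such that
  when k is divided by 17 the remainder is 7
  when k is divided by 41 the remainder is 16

From k ≡ 7 (mod 17) write k = 7 + 17t. Substituting into k ≡ 16 (mod 41) gives 17t ≡ 9 (mod 41), and since 17⁻¹ ≡ 29 (mod 41), t ≡ 15. Hence k ≡ 7 + 17·15 = 262 (mod 697).

262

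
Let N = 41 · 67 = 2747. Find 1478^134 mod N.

Mod 41: 1478 ≡ 2; by Fermat, exponent reduces to 134 mod 40 = 14; 2^14 ≡ 25 (mod 41).
Mod 67: 1478 ≡ 4; by Fermat, exponent reduces to 134 mod 66 = 2; 4^2 ≡ 16 (mod 67).
Combine by CRT: x ≡ 25 (mod 41), x ≡ 16 (mod 67) ⇒ x ≡ 1624 (mod 2747).

1624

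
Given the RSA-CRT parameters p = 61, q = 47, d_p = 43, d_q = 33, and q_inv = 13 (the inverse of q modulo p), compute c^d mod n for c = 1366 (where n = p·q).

1380

m₁ = c^(d_p) mod p: c ≡ 24 (mod 61), and 24^43 mod 61 = 38.
m₂ = c^(d_q) mod q: c ≡ 3 (mod 47), and 3^33 mod 47 = 17.
h = q_inv·(m₁ − m₂) mod p = 13·(38 − 17) mod 61 = 29.
m = m₂ + h·q = 17 + 29·47 = 1380.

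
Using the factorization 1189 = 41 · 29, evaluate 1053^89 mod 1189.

34

Mod 41: 1053 ≡ 28; by Fermat, exponent reduces to 89 mod 40 = 9; 28^9 ≡ 34 (mod 41).
Mod 29: 1053 ≡ 9; by Fermat, exponent reduces to 89 mod 28 = 5; 9^5 ≡ 5 (mod 29).
Combine by CRT: x ≡ 34 (mod 41), x ≡ 5 (mod 29) ⇒ x ≡ 34 (mod 1189).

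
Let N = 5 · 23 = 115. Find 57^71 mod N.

Mod 5: 57 ≡ 2; by Fermat, exponent reduces to 71 mod 4 = 3; 2^3 ≡ 3 (mod 5).
Mod 23: 57 ≡ 11; by Fermat, exponent reduces to 71 mod 22 = 5; 11^5 ≡ 5 (mod 23).
Combine by CRT: x ≡ 3 (mod 5), x ≡ 5 (mod 23) ⇒ x ≡ 28 (mod 115).

28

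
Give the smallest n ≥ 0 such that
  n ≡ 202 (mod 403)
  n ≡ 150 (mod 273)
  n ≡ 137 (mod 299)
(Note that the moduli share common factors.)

gcd(403, 273) = 13 and 13 | (150 − 202), so the pair is consistent; merging gives n ≡ 3426 (mod 8463), where 8463 = lcm(403, 273).
gcd(8463, 299) = 13 and 13 | (137 − 3426), so the pair is consistent; merging gives n ≡ 3426 (mod 194649), where 194649 = lcm(8463, 299).
The solution is unique modulo lcm(403, 273, 299) = 194649.

3426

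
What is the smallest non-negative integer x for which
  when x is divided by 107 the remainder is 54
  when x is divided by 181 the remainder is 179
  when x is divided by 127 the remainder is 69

1824297

The moduli are pairwise coprime; N = 107·181·127 = 2459609.
N/107 = 22987; 22987 ≡ 89 (mod 107); 89·101 ≡ 1, so inverse 101.
N/181 = 13589; 13589 ≡ 14 (mod 181); 14·13 ≡ 1, so inverse 13.
N/127 = 19367; 19367 ≡ 63 (mod 127); 63·125 ≡ 1, so inverse 125.
x ≡ 54·22987·101 + 179·13589·13 + 69·19367·125 = 324033076.
324033076 mod 2459609 = 1824297.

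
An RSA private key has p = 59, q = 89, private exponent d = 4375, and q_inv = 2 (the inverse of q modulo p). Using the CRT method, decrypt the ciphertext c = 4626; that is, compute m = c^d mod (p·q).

d_p = d mod (p−1) = 4375 mod 58 = 25; d_q = d mod (q−1) = 63.
m₁ = c^(d_p) mod p: c ≡ 24 (mod 59), and 24^25 mod 59 = 31.
m₂ = c^(d_q) mod q: c ≡ 87 (mod 89), and 87^63 mod 89 = 11.
h = q_inv·(m₁ − m₂) mod p = 2·(31 − 11) mod 59 = 40.
m = m₂ + h·q = 11 + 40·89 = 3571.

3571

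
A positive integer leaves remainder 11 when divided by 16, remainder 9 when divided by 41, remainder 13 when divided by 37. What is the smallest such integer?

The moduli are pairwise coprime; M = 16·41·37 = 24272.
M/16 = 1517; 1517 ≡ 13 (mod 16); 13·5 ≡ 1, so inverse 5.
M/41 = 592; 592 ≡ 18 (mod 41); 18·16 ≡ 1, so inverse 16.
M/37 = 656; 656 ≡ 27 (mod 37); 27·11 ≡ 1, so inverse 11.
n ≡ 11·1517·5 + 9·592·16 + 13·656·11 = 262491.
262491 mod 24272 = 19771.

19771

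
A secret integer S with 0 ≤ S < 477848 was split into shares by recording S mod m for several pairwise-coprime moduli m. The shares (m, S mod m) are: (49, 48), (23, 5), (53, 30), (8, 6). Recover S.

The moduli are pairwise coprime; N = 49·23·53·8 = 477848.
N/49 = 9752; 9752 ≡ 1 (mod 49), inverse 1.
N/23 = 20776; 20776 ≡ 7 (mod 23); 7·10 ≡ 1, so inverse 10.
N/53 = 9016; 9016 ≡ 6 (mod 53); 6·9 ≡ 1, so inverse 9.
N/8 = 59731; 59731 ≡ 3 (mod 8); 3·3 ≡ 1, so inverse 3.
S ≡ 48·9752·1 + 5·20776·10 + 30·9016·9 + 6·59731·3 = 5016374.
5016374 mod 477848 = 237894.

237894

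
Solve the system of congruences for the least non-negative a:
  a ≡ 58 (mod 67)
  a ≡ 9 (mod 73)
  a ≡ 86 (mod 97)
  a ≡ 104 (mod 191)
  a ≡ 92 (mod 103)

The moduli are pairwise coprime; N = 67·73·97·191·103 = 9333402371.
N/67 = 139304513; 139304513 ≡ 56 (mod 67); 56·6 ≡ 1, so inverse 6.
N/73 = 127854827; 127854827 ≡ 72 (mod 73); 72·72 ≡ 1, so inverse 72.
N/97 = 96220643; 96220643 ≡ 38 (mod 97); 38·23 ≡ 1, so inverse 23.
N/191 = 48865981; 48865981 ≡ 159 (mod 191); 159·185 ≡ 1, so inverse 185.
N/103 = 90615557; 90615557 ≡ 71 (mod 103); 71·74 ≡ 1, so inverse 74.
a ≡ 58·139304513·6 + 9·127854827·72 + 86·96220643·23 + 104·48865981·185 + 92·90615557·74 = 1878744516770.
1878744516770 mod 9333402371 = 2730640199.

2730640199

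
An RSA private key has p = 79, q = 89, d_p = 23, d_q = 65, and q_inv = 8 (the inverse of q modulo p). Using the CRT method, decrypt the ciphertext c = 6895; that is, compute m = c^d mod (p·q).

m₁ = c^(d_p) mod p: c ≡ 22 (mod 79), and 22^23 mod 79 = 65.
m₂ = c^(d_q) mod q: c ≡ 42 (mod 89), and 42^65 mod 89 = 36.
h = q_inv·(m₁ − m₂) mod p = 8·(65 − 36) mod 79 = 74.
m = m₂ + h·q = 36 + 74·89 = 6622.

6622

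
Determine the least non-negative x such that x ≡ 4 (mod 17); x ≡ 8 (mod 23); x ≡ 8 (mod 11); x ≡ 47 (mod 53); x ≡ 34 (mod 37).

The moduli are pairwise coprime; N = 17·23·11·53·37 = 8434261.
N/17 = 496133; 496133 ≡ 5 (mod 17); 5·7 ≡ 1, so inverse 7.
N/23 = 366707; 366707 ≡ 18 (mod 23); 18·9 ≡ 1, so inverse 9.
N/11 = 766751; 766751 ≡ 7 (mod 11); 7·8 ≡ 1, so inverse 8.
N/53 = 159137; 159137 ≡ 31 (mod 53); 31·12 ≡ 1, so inverse 12.
N/37 = 227953; 227953 ≡ 33 (mod 37); 33·9 ≡ 1, so inverse 9.
x ≡ 4·496133·7 + 8·366707·9 + 8·766751·8 + 47·159137·12 + 34·227953·9 = 248873578.
248873578 mod 8434261 = 4280009.

4280009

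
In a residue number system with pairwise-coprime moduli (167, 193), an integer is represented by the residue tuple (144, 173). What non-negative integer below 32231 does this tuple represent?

From x ≡ 144 (mod 167) write x = 144 + 167t. Substituting into x ≡ 173 (mod 193) gives 167t ≡ 29 (mod 193), and since 167⁻¹ ≡ 141 (mod 193), t ≡ 36. Hence x ≡ 144 + 167·36 = 6156 (mod 32231).

6156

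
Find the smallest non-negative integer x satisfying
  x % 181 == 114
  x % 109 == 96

From x ≡ 114 (mod 181) write x = 114 + 181t. Substituting into x ≡ 96 (mod 109) gives 181t ≡ 91 (mod 109), and since 72⁻¹ ≡ 53 (mod 109), t ≡ 27. Hence x ≡ 114 + 181·27 = 5001 (mod 19729).

5001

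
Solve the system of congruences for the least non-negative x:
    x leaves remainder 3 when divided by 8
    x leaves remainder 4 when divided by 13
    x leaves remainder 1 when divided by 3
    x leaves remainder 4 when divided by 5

979

The moduli are pairwise coprime; N = 8·13·3·5 = 1560.
N/8 = 195; 195 ≡ 3 (mod 8); 3·3 ≡ 1, so inverse 3.
N/13 = 120; 120 ≡ 3 (mod 13); 3·9 ≡ 1, so inverse 9.
N/3 = 520; 520 ≡ 1 (mod 3), inverse 1.
N/5 = 312; 312 ≡ 2 (mod 5); 2·3 ≡ 1, so inverse 3.
x ≡ 3·195·3 + 4·120·9 + 1·520·1 + 4·312·3 = 10339.
10339 mod 1560 = 979.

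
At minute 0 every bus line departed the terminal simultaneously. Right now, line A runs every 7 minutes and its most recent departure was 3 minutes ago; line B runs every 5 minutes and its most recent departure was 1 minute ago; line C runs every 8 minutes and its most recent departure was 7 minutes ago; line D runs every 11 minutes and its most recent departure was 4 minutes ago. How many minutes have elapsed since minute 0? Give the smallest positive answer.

2831

The moduli are pairwise coprime; N = 7·5·8·11 = 3080.
N/7 = 440; 440 ≡ 6 (mod 7); 6·6 ≡ 1, so inverse 6.
N/5 = 616; 616 ≡ 1 (mod 5), inverse 1.
N/8 = 385; 385 ≡ 1 (mod 8), inverse 1.
N/11 = 280; 280 ≡ 5 (mod 11); 5·9 ≡ 1, so inverse 9.
t ≡ 3·440·6 + 1·616·1 + 7·385·1 + 4·280·9 = 21311.
21311 mod 3080 = 2831.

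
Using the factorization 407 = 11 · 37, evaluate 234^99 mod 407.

334

Mod 11: 234 ≡ 3; by Fermat, exponent reduces to 99 mod 10 = 9; 3^9 ≡ 4 (mod 11).
Mod 37: 234 ≡ 12; by Fermat, exponent reduces to 99 mod 36 = 27; 12^27 ≡ 1 (mod 37).
Combine by CRT: x ≡ 4 (mod 11), x ≡ 1 (mod 37) ⇒ x ≡ 334 (mod 407).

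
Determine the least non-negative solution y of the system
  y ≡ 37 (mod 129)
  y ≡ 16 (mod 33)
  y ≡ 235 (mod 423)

Combine the congruences pairwise.
gcd(129, 33) = 3 and 3 | (16 − 37), so the pair is consistent; merging gives y ≡ 940 (mod 1419), where 1419 = lcm(129, 33).
gcd(1419, 423) = 3 and 3 | (235 − 940), so the pair is consistent; merging gives y ≡ 134326 (mod 200079), where 200079 = lcm(1419, 423).
The solution is unique modulo lcm(129, 33, 423) = 200079.

134326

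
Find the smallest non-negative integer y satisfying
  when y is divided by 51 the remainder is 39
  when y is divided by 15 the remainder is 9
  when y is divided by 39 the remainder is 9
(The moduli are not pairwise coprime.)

gcd(51, 15) = 3 and 3 | (9 − 39), so the pair is consistent; merging gives y ≡ 39 (mod 255), where 255 = lcm(51, 15).
gcd(255, 39) = 3 and 3 | (9 − 39), so the pair is consistent; merging gives y ≡ 1569 (mod 3315), where 3315 = lcm(255, 39).
The solution is unique modulo lcm(51, 15, 39) = 3315.

1569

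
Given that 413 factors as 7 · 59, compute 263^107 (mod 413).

Mod 7: 263 ≡ 4; by Fermat, exponent reduces to 107 mod 6 = 5; 4^5 ≡ 2 (mod 7).
Mod 59: 263 ≡ 27; by Fermat, exponent reduces to 107 mod 58 = 49; 27^49 ≡ 9 (mod 59).
Combine by CRT: x ≡ 2 (mod 7), x ≡ 9 (mod 59) ⇒ x ≡ 9 (mod 413).

9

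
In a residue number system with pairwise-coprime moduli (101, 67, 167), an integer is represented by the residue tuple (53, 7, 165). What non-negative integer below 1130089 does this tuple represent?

Combine the congruences pairwise.
From x ≡ 53 (mod 101) write x = 53 + 101t. Substituting into x ≡ 7 (mod 67) gives 101t ≡ 21 (mod 67), and since 34⁻¹ ≡ 2 (mod 67), t ≡ 42. Hence x ≡ 53 + 101·42 = 4295 (mod 6767).
From x ≡ 4295 (mod 6767) write x = 4295 + 6767t. Substituting into x ≡ 165 (mod 167) gives 6767t ≡ 45 (mod 167), and since 87⁻¹ ≡ 48 (mod 167), t ≡ 156. Hence x ≡ 4295 + 6767·156 = 1059947 (mod 1130089).

1059947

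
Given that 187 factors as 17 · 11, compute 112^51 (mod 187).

Mod 17: 112 ≡ 10; by Fermat, exponent reduces to 51 mod 16 = 3; 10^3 ≡ 14 (mod 17).
Mod 11: 112 ≡ 2; by Fermat, exponent reduces to 51 mod 10 = 1; 2^1 ≡ 2 (mod 11).
Combine by CRT: x ≡ 14 (mod 17), x ≡ 2 (mod 11) ⇒ x ≡ 167 (mod 187).

167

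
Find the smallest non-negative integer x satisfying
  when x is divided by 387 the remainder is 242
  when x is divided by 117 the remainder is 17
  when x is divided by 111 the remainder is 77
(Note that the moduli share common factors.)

gcd(387, 117) = 9 and 9 | (17 − 242), so the pair is consistent; merging gives x ≡ 4112 (mod 5031), where 5031 = lcm(387, 117).
gcd(5031, 111) = 3 and 3 | (77 − 4112), so the pair is consistent; merging gives x ≡ 14174 (mod 186147), where 186147 = lcm(5031, 111).
The solution is unique modulo lcm(387, 117, 111) = 186147.

14174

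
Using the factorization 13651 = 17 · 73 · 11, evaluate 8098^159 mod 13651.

Mod 17: 8098 ≡ 6; by Fermat, exponent reduces to 159 mod 16 = 15; 6^15 ≡ 3 (mod 17).
Mod 73: 8098 ≡ 68; by Fermat, exponent reduces to 159 mod 72 = 15; 68^15 ≡ 43 (mod 73).
Mod 11: 8098 ≡ 2; by Fermat, exponent reduces to 159 mod 10 = 9; 2^9 ≡ 6 (mod 11).
Combine by CRT: x ≡ 3 (mod 17), x ≡ 43 (mod 73), x ≡ 6 (mod 11) ⇒ x ≡ 8146 (mod 13651).

8146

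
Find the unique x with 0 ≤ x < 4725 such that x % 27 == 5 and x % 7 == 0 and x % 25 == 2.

From x ≡ 5 (mod 27) write x = 5 + 27t. Substituting into x ≡ 0 (mod 7) gives 27t ≡ 2 (mod 7), and since 6⁻¹ ≡ 6 (mod 7), t ≡ 5. Hence x ≡ 5 + 27·5 = 140 (mod 189).
From x ≡ 140 (mod 189) write x = 140 + 189t. Substituting into x ≡ 2 (mod 25) gives 189t ≡ 12 (mod 25), and since 14⁻¹ ≡ 9 (mod 25), t ≡ 8. Hence x ≡ 140 + 189·8 = 1652 (mod 4725).

1652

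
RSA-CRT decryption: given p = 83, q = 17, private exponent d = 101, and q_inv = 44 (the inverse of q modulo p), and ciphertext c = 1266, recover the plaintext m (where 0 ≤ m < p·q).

d_p = d mod (p−1) = 101 mod 82 = 19; d_q = d mod (q−1) = 5.
m₁ = c^(d_p) mod p: c ≡ 21 (mod 83), and 21^19 mod 83 = 75.
m₂ = c^(d_q) mod q: c ≡ 8 (mod 17), and 8^5 mod 17 = 9.
h = q_inv·(m₁ − m₂) mod p = 44·(75 − 9) mod 83 = 82.
m = m₂ + h·q = 9 + 82·17 = 1403.

1403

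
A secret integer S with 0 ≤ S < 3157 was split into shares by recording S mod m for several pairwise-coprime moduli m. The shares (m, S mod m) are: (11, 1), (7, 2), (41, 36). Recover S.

1717

The moduli are pairwise coprime; N = 11·7·41 = 3157.
N/11 = 287; 287 ≡ 1 (mod 11), inverse 1.
N/7 = 451; 451 ≡ 3 (mod 7); 3·5 ≡ 1, so inverse 5.
N/41 = 77; 77 ≡ 36 (mod 41); 36·8 ≡ 1, so inverse 8.
S ≡ 1·287·1 + 2·451·5 + 36·77·8 = 26973.
26973 mod 3157 = 1717.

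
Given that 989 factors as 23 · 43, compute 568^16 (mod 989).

Mod 23: 568 ≡ 16; 16^16 ≡ 6 (mod 23).
Mod 43: 568 ≡ 9; 9^16 ≡ 13 (mod 43).
Combine by CRT: x ≡ 6 (mod 23), x ≡ 13 (mod 43) ⇒ x ≡ 443 (mod 989).

443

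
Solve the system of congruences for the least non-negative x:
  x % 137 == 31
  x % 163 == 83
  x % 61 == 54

781342

Combine the congruences pairwise.
From x ≡ 31 (mod 137) write x = 31 + 137t. Substituting into x ≡ 83 (mod 163) gives 137t ≡ 52 (mod 163), and since 137⁻¹ ≡ 94 (mod 163), t ≡ 161. Hence x ≡ 31 + 137·161 = 22088 (mod 22331).
From x ≡ 22088 (mod 22331) write x = 22088 + 22331t. Substituting into x ≡ 54 (mod 61) gives 22331t ≡ 48 (mod 61), and since 5⁻¹ ≡ 49 (mod 61), t ≡ 34. Hence x ≡ 22088 + 22331·34 = 781342 (mod 1362191).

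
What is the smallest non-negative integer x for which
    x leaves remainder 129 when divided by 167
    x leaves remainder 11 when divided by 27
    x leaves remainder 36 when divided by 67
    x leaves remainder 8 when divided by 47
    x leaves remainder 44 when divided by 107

992115065

The moduli are pairwise coprime; N = 167·27·67·47·107 = 1519275987.
N/167 = 9097461; 9097461 ≡ 136 (mod 167); 136·70 ≡ 1, so inverse 70.
N/27 = 56269481; 56269481 ≡ 23 (mod 27); 23·20 ≡ 1, so inverse 20.
N/67 = 22675761; 22675761 ≡ 13 (mod 67); 13·31 ≡ 1, so inverse 31.
N/47 = 32325021; 32325021 ≡ 19 (mod 47); 19·5 ≡ 1, so inverse 5.
N/107 = 14198841; 14198841 ≡ 48 (mod 107); 48·29 ≡ 1, so inverse 29.
x ≡ 129·9097461·70 + 11·56269481·20 + 36·22675761·31 + 8·32325021·5 + 44·14198841·29 = 139246229882.
139246229882 mod 1519275987 = 992115065.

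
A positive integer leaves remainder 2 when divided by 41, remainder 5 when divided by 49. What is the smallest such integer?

740

From m ≡ 2 (mod 41) write m = 2 + 41t. Substituting into m ≡ 5 (mod 49) gives 41t ≡ 3 (mod 49), and since 41⁻¹ ≡ 6 (mod 49), t ≡ 18. Hence m ≡ 2 + 41·18 = 740 (mod 2009).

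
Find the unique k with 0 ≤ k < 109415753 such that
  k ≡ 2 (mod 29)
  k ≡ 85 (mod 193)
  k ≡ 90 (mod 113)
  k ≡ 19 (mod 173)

Combine the congruences pairwise.
From k ≡ 2 (mod 29) write k = 2 + 29t. Substituting into k ≡ 85 (mod 193) gives 29t ≡ 83 (mod 193), and since 29⁻¹ ≡ 20 (mod 193), t ≡ 116. Hence k ≡ 2 + 29·116 = 3366 (mod 5597).
From k ≡ 3366 (mod 5597) write k = 3366 + 5597t. Substituting into k ≡ 90 (mod 113) gives 5597t ≡ 1 (mod 113), and since 60⁻¹ ≡ 81 (mod 113), t ≡ 81. Hence k ≡ 3366 + 5597·81 = 456723 (mod 632461).
From k ≡ 456723 (mod 632461) write k = 456723 + 632461t. Substituting into k ≡ 19 (mod 173) gives 632461t ≡ 16 (mod 173), and since 146⁻¹ ≡ 32 (mod 173), t ≡ 166. Hence k ≡ 456723 + 632461·166 = 105445249 (mod 109415753).

105445249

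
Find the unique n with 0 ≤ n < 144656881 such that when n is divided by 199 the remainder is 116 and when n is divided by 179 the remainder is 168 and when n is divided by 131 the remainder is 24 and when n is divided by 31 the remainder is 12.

The moduli are pairwise coprime; M = 199·179·131·31 = 144656881.
M/199 = 726919; 726919 ≡ 171 (mod 199); 171·135 ≡ 1, so inverse 135.
M/179 = 808139; 808139 ≡ 133 (mod 179); 133·35 ≡ 1, so inverse 35.
M/131 = 1104251; 1104251 ≡ 52 (mod 131); 52·63 ≡ 1, so inverse 63.
M/31 = 4666351; 4666351 ≡ 14 (mod 31); 14·20 ≡ 1, so inverse 20.
n ≡ 116·726919·135 + 168·808139·35 + 24·1104251·63 + 12·4666351·20 = 18924960612.
18924960612 mod 144656881 = 119566082.

119566082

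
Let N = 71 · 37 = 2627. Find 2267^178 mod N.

Mod 71: 2267 ≡ 66; by Fermat, exponent reduces to 178 mod 70 = 38; 66^38 ≡ 54 (mod 71).
Mod 37: 2267 ≡ 10; by Fermat, exponent reduces to 178 mod 36 = 34; 10^34 ≡ 10 (mod 37).
Combine by CRT: x ≡ 54 (mod 71), x ≡ 10 (mod 37) ⇒ x ≡ 1971 (mod 2627).

1971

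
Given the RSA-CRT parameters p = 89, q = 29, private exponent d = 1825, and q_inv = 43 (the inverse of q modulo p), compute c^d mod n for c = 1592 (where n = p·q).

d_p = d mod (p−1) = 1825 mod 88 = 65; d_q = d mod (q−1) = 5.
m₁ = c^(d_p) mod p: c ≡ 79 (mod 89), and 79^65 mod 89 = 9.
m₂ = c^(d_q) mod q: c ≡ 26 (mod 29), and 26^5 mod 29 = 18.
h = q_inv·(m₁ − m₂) mod p = 43·(9 − 18) mod 89 = 58.
m = m₂ + h·q = 18 + 58·29 = 1700.

1700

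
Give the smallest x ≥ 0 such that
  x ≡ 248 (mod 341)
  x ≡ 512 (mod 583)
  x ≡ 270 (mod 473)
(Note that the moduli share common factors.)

134602

gcd(341, 583) = 11 and 11 | (512 − 248), so the pair is consistent; merging gives x ≡ 8091 (mod 18073), where 18073 = lcm(341, 583).
gcd(18073, 473) = 11 and 11 | (270 − 8091), so the pair is consistent; merging gives x ≡ 134602 (mod 777139), where 777139 = lcm(18073, 473).
The solution is unique modulo lcm(341, 583, 473) = 777139.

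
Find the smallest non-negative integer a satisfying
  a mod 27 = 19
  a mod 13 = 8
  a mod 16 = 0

The moduli are pairwise coprime; N = 27·13·16 = 5616.
N/27 = 208; 208 ≡ 19 (mod 27); 19·10 ≡ 1, so inverse 10.
N/13 = 432; 432 ≡ 3 (mod 13); 3·9 ≡ 1, so inverse 9.
N/16 = 351; 351 ≡ 15 (mod 16); 15·15 ≡ 1, so inverse 15.
a ≡ 19·208·10 + 8·432·9 + 0·351·15 = 70624.
70624 mod 5616 = 3232.

3232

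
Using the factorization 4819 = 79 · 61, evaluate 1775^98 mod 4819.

Mod 79: 1775 ≡ 37; by Fermat, exponent reduces to 98 mod 78 = 20; 37^20 ≡ 11 (mod 79).
Mod 61: 1775 ≡ 6; by Fermat, exponent reduces to 98 mod 60 = 38; 6^38 ≡ 19 (mod 61).
Combine by CRT: x ≡ 11 (mod 79), x ≡ 19 (mod 61) ⇒ x ≡ 1117 (mod 4819).

1117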